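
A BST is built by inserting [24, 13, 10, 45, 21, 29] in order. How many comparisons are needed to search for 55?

Search path for 55: 24 -> 45
Found: False
Comparisons: 2


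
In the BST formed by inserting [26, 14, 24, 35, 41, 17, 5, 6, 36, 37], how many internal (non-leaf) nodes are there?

Tree built from: [26, 14, 24, 35, 41, 17, 5, 6, 36, 37]
Tree (level-order array): [26, 14, 35, 5, 24, None, 41, None, 6, 17, None, 36, None, None, None, None, None, None, 37]
Rule: An internal node has at least one child.
Per-node child counts:
  node 26: 2 child(ren)
  node 14: 2 child(ren)
  node 5: 1 child(ren)
  node 6: 0 child(ren)
  node 24: 1 child(ren)
  node 17: 0 child(ren)
  node 35: 1 child(ren)
  node 41: 1 child(ren)
  node 36: 1 child(ren)
  node 37: 0 child(ren)
Matching nodes: [26, 14, 5, 24, 35, 41, 36]
Count of internal (non-leaf) nodes: 7


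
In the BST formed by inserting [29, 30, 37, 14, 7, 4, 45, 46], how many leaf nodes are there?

Tree built from: [29, 30, 37, 14, 7, 4, 45, 46]
Tree (level-order array): [29, 14, 30, 7, None, None, 37, 4, None, None, 45, None, None, None, 46]
Rule: A leaf has 0 children.
Per-node child counts:
  node 29: 2 child(ren)
  node 14: 1 child(ren)
  node 7: 1 child(ren)
  node 4: 0 child(ren)
  node 30: 1 child(ren)
  node 37: 1 child(ren)
  node 45: 1 child(ren)
  node 46: 0 child(ren)
Matching nodes: [4, 46]
Count of leaf nodes: 2


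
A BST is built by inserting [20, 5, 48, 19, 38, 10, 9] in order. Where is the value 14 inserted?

Starting tree (level order): [20, 5, 48, None, 19, 38, None, 10, None, None, None, 9]
Insertion path: 20 -> 5 -> 19 -> 10
Result: insert 14 as right child of 10
Final tree (level order): [20, 5, 48, None, 19, 38, None, 10, None, None, None, 9, 14]


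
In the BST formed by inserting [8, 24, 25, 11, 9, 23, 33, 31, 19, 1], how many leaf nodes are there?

Tree built from: [8, 24, 25, 11, 9, 23, 33, 31, 19, 1]
Tree (level-order array): [8, 1, 24, None, None, 11, 25, 9, 23, None, 33, None, None, 19, None, 31]
Rule: A leaf has 0 children.
Per-node child counts:
  node 8: 2 child(ren)
  node 1: 0 child(ren)
  node 24: 2 child(ren)
  node 11: 2 child(ren)
  node 9: 0 child(ren)
  node 23: 1 child(ren)
  node 19: 0 child(ren)
  node 25: 1 child(ren)
  node 33: 1 child(ren)
  node 31: 0 child(ren)
Matching nodes: [1, 9, 19, 31]
Count of leaf nodes: 4


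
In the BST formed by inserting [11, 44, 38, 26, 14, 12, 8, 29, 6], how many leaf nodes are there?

Tree built from: [11, 44, 38, 26, 14, 12, 8, 29, 6]
Tree (level-order array): [11, 8, 44, 6, None, 38, None, None, None, 26, None, 14, 29, 12]
Rule: A leaf has 0 children.
Per-node child counts:
  node 11: 2 child(ren)
  node 8: 1 child(ren)
  node 6: 0 child(ren)
  node 44: 1 child(ren)
  node 38: 1 child(ren)
  node 26: 2 child(ren)
  node 14: 1 child(ren)
  node 12: 0 child(ren)
  node 29: 0 child(ren)
Matching nodes: [6, 12, 29]
Count of leaf nodes: 3


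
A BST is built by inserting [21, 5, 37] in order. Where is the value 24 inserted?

Starting tree (level order): [21, 5, 37]
Insertion path: 21 -> 37
Result: insert 24 as left child of 37
Final tree (level order): [21, 5, 37, None, None, 24]


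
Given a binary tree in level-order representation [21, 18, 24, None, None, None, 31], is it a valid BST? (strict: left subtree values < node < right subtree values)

Level-order array: [21, 18, 24, None, None, None, 31]
Validate using subtree bounds (lo, hi): at each node, require lo < value < hi,
then recurse left with hi=value and right with lo=value.
Preorder trace (stopping at first violation):
  at node 21 with bounds (-inf, +inf): OK
  at node 18 with bounds (-inf, 21): OK
  at node 24 with bounds (21, +inf): OK
  at node 31 with bounds (24, +inf): OK
No violation found at any node.
Result: Valid BST


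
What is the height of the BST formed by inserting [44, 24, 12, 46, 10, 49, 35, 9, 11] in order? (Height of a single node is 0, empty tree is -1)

Insertion order: [44, 24, 12, 46, 10, 49, 35, 9, 11]
Tree (level-order array): [44, 24, 46, 12, 35, None, 49, 10, None, None, None, None, None, 9, 11]
Compute height bottom-up (empty subtree = -1):
  height(9) = 1 + max(-1, -1) = 0
  height(11) = 1 + max(-1, -1) = 0
  height(10) = 1 + max(0, 0) = 1
  height(12) = 1 + max(1, -1) = 2
  height(35) = 1 + max(-1, -1) = 0
  height(24) = 1 + max(2, 0) = 3
  height(49) = 1 + max(-1, -1) = 0
  height(46) = 1 + max(-1, 0) = 1
  height(44) = 1 + max(3, 1) = 4
Height = 4


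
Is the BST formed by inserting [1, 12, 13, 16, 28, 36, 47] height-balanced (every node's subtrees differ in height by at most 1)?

Tree (level-order array): [1, None, 12, None, 13, None, 16, None, 28, None, 36, None, 47]
Definition: a tree is height-balanced if, at every node, |h(left) - h(right)| <= 1 (empty subtree has height -1).
Bottom-up per-node check:
  node 47: h_left=-1, h_right=-1, diff=0 [OK], height=0
  node 36: h_left=-1, h_right=0, diff=1 [OK], height=1
  node 28: h_left=-1, h_right=1, diff=2 [FAIL (|-1-1|=2 > 1)], height=2
  node 16: h_left=-1, h_right=2, diff=3 [FAIL (|-1-2|=3 > 1)], height=3
  node 13: h_left=-1, h_right=3, diff=4 [FAIL (|-1-3|=4 > 1)], height=4
  node 12: h_left=-1, h_right=4, diff=5 [FAIL (|-1-4|=5 > 1)], height=5
  node 1: h_left=-1, h_right=5, diff=6 [FAIL (|-1-5|=6 > 1)], height=6
Node 28 violates the condition: |-1 - 1| = 2 > 1.
Result: Not balanced


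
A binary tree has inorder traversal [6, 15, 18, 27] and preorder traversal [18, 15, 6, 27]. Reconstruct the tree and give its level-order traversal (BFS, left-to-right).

Inorder:  [6, 15, 18, 27]
Preorder: [18, 15, 6, 27]
Algorithm: preorder visits root first, so consume preorder in order;
for each root, split the current inorder slice at that value into
left-subtree inorder and right-subtree inorder, then recurse.
Recursive splits:
  root=18; inorder splits into left=[6, 15], right=[27]
  root=15; inorder splits into left=[6], right=[]
  root=6; inorder splits into left=[], right=[]
  root=27; inorder splits into left=[], right=[]
Reconstructed level-order: [18, 15, 27, 6]


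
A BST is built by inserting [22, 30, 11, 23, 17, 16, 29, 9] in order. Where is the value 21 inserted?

Starting tree (level order): [22, 11, 30, 9, 17, 23, None, None, None, 16, None, None, 29]
Insertion path: 22 -> 11 -> 17
Result: insert 21 as right child of 17
Final tree (level order): [22, 11, 30, 9, 17, 23, None, None, None, 16, 21, None, 29]


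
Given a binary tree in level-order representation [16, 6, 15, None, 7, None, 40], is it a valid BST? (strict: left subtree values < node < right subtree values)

Level-order array: [16, 6, 15, None, 7, None, 40]
Validate using subtree bounds (lo, hi): at each node, require lo < value < hi,
then recurse left with hi=value and right with lo=value.
Preorder trace (stopping at first violation):
  at node 16 with bounds (-inf, +inf): OK
  at node 6 with bounds (-inf, 16): OK
  at node 7 with bounds (6, 16): OK
  at node 15 with bounds (16, +inf): VIOLATION
Node 15 violates its bound: not (16 < 15 < +inf).
Result: Not a valid BST


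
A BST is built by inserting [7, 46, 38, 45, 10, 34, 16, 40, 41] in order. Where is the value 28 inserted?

Starting tree (level order): [7, None, 46, 38, None, 10, 45, None, 34, 40, None, 16, None, None, 41]
Insertion path: 7 -> 46 -> 38 -> 10 -> 34 -> 16
Result: insert 28 as right child of 16
Final tree (level order): [7, None, 46, 38, None, 10, 45, None, 34, 40, None, 16, None, None, 41, None, 28]


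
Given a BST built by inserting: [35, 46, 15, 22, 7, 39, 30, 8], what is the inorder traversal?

Tree insertion order: [35, 46, 15, 22, 7, 39, 30, 8]
Tree (level-order array): [35, 15, 46, 7, 22, 39, None, None, 8, None, 30]
Inorder traversal: [7, 8, 15, 22, 30, 35, 39, 46]


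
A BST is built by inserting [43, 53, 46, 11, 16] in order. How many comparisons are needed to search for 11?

Search path for 11: 43 -> 11
Found: True
Comparisons: 2


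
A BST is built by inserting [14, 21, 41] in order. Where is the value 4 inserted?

Starting tree (level order): [14, None, 21, None, 41]
Insertion path: 14
Result: insert 4 as left child of 14
Final tree (level order): [14, 4, 21, None, None, None, 41]


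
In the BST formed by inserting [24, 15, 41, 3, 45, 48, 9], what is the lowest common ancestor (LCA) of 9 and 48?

Tree insertion order: [24, 15, 41, 3, 45, 48, 9]
Tree (level-order array): [24, 15, 41, 3, None, None, 45, None, 9, None, 48]
In a BST, the LCA of p=9, q=48 is the first node v on the
root-to-leaf path with p <= v <= q (go left if both < v, right if both > v).
Walk from root:
  at 24: 9 <= 24 <= 48, this is the LCA
LCA = 24


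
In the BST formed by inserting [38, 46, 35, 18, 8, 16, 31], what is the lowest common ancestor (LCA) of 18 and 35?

Tree insertion order: [38, 46, 35, 18, 8, 16, 31]
Tree (level-order array): [38, 35, 46, 18, None, None, None, 8, 31, None, 16]
In a BST, the LCA of p=18, q=35 is the first node v on the
root-to-leaf path with p <= v <= q (go left if both < v, right if both > v).
Walk from root:
  at 38: both 18 and 35 < 38, go left
  at 35: 18 <= 35 <= 35, this is the LCA
LCA = 35


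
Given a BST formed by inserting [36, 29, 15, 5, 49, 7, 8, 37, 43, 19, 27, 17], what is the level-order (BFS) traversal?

Tree insertion order: [36, 29, 15, 5, 49, 7, 8, 37, 43, 19, 27, 17]
Tree (level-order array): [36, 29, 49, 15, None, 37, None, 5, 19, None, 43, None, 7, 17, 27, None, None, None, 8]
BFS from the root, enqueuing left then right child of each popped node:
  queue [36] -> pop 36, enqueue [29, 49], visited so far: [36]
  queue [29, 49] -> pop 29, enqueue [15], visited so far: [36, 29]
  queue [49, 15] -> pop 49, enqueue [37], visited so far: [36, 29, 49]
  queue [15, 37] -> pop 15, enqueue [5, 19], visited so far: [36, 29, 49, 15]
  queue [37, 5, 19] -> pop 37, enqueue [43], visited so far: [36, 29, 49, 15, 37]
  queue [5, 19, 43] -> pop 5, enqueue [7], visited so far: [36, 29, 49, 15, 37, 5]
  queue [19, 43, 7] -> pop 19, enqueue [17, 27], visited so far: [36, 29, 49, 15, 37, 5, 19]
  queue [43, 7, 17, 27] -> pop 43, enqueue [none], visited so far: [36, 29, 49, 15, 37, 5, 19, 43]
  queue [7, 17, 27] -> pop 7, enqueue [8], visited so far: [36, 29, 49, 15, 37, 5, 19, 43, 7]
  queue [17, 27, 8] -> pop 17, enqueue [none], visited so far: [36, 29, 49, 15, 37, 5, 19, 43, 7, 17]
  queue [27, 8] -> pop 27, enqueue [none], visited so far: [36, 29, 49, 15, 37, 5, 19, 43, 7, 17, 27]
  queue [8] -> pop 8, enqueue [none], visited so far: [36, 29, 49, 15, 37, 5, 19, 43, 7, 17, 27, 8]
Result: [36, 29, 49, 15, 37, 5, 19, 43, 7, 17, 27, 8]


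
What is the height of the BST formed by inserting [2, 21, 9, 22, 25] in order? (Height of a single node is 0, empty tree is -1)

Insertion order: [2, 21, 9, 22, 25]
Tree (level-order array): [2, None, 21, 9, 22, None, None, None, 25]
Compute height bottom-up (empty subtree = -1):
  height(9) = 1 + max(-1, -1) = 0
  height(25) = 1 + max(-1, -1) = 0
  height(22) = 1 + max(-1, 0) = 1
  height(21) = 1 + max(0, 1) = 2
  height(2) = 1 + max(-1, 2) = 3
Height = 3


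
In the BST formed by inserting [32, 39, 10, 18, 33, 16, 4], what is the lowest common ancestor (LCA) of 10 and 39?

Tree insertion order: [32, 39, 10, 18, 33, 16, 4]
Tree (level-order array): [32, 10, 39, 4, 18, 33, None, None, None, 16]
In a BST, the LCA of p=10, q=39 is the first node v on the
root-to-leaf path with p <= v <= q (go left if both < v, right if both > v).
Walk from root:
  at 32: 10 <= 32 <= 39, this is the LCA
LCA = 32


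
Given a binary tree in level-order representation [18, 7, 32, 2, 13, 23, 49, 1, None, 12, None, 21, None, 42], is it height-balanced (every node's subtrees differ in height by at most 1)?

Tree (level-order array): [18, 7, 32, 2, 13, 23, 49, 1, None, 12, None, 21, None, 42]
Definition: a tree is height-balanced if, at every node, |h(left) - h(right)| <= 1 (empty subtree has height -1).
Bottom-up per-node check:
  node 1: h_left=-1, h_right=-1, diff=0 [OK], height=0
  node 2: h_left=0, h_right=-1, diff=1 [OK], height=1
  node 12: h_left=-1, h_right=-1, diff=0 [OK], height=0
  node 13: h_left=0, h_right=-1, diff=1 [OK], height=1
  node 7: h_left=1, h_right=1, diff=0 [OK], height=2
  node 21: h_left=-1, h_right=-1, diff=0 [OK], height=0
  node 23: h_left=0, h_right=-1, diff=1 [OK], height=1
  node 42: h_left=-1, h_right=-1, diff=0 [OK], height=0
  node 49: h_left=0, h_right=-1, diff=1 [OK], height=1
  node 32: h_left=1, h_right=1, diff=0 [OK], height=2
  node 18: h_left=2, h_right=2, diff=0 [OK], height=3
All nodes satisfy the balance condition.
Result: Balanced


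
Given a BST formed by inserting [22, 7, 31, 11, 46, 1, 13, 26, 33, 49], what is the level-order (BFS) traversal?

Tree insertion order: [22, 7, 31, 11, 46, 1, 13, 26, 33, 49]
Tree (level-order array): [22, 7, 31, 1, 11, 26, 46, None, None, None, 13, None, None, 33, 49]
BFS from the root, enqueuing left then right child of each popped node:
  queue [22] -> pop 22, enqueue [7, 31], visited so far: [22]
  queue [7, 31] -> pop 7, enqueue [1, 11], visited so far: [22, 7]
  queue [31, 1, 11] -> pop 31, enqueue [26, 46], visited so far: [22, 7, 31]
  queue [1, 11, 26, 46] -> pop 1, enqueue [none], visited so far: [22, 7, 31, 1]
  queue [11, 26, 46] -> pop 11, enqueue [13], visited so far: [22, 7, 31, 1, 11]
  queue [26, 46, 13] -> pop 26, enqueue [none], visited so far: [22, 7, 31, 1, 11, 26]
  queue [46, 13] -> pop 46, enqueue [33, 49], visited so far: [22, 7, 31, 1, 11, 26, 46]
  queue [13, 33, 49] -> pop 13, enqueue [none], visited so far: [22, 7, 31, 1, 11, 26, 46, 13]
  queue [33, 49] -> pop 33, enqueue [none], visited so far: [22, 7, 31, 1, 11, 26, 46, 13, 33]
  queue [49] -> pop 49, enqueue [none], visited so far: [22, 7, 31, 1, 11, 26, 46, 13, 33, 49]
Result: [22, 7, 31, 1, 11, 26, 46, 13, 33, 49]


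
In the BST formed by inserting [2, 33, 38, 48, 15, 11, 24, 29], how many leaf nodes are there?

Tree built from: [2, 33, 38, 48, 15, 11, 24, 29]
Tree (level-order array): [2, None, 33, 15, 38, 11, 24, None, 48, None, None, None, 29]
Rule: A leaf has 0 children.
Per-node child counts:
  node 2: 1 child(ren)
  node 33: 2 child(ren)
  node 15: 2 child(ren)
  node 11: 0 child(ren)
  node 24: 1 child(ren)
  node 29: 0 child(ren)
  node 38: 1 child(ren)
  node 48: 0 child(ren)
Matching nodes: [11, 29, 48]
Count of leaf nodes: 3


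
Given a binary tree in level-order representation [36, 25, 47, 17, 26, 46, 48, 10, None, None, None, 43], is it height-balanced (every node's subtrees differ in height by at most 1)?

Tree (level-order array): [36, 25, 47, 17, 26, 46, 48, 10, None, None, None, 43]
Definition: a tree is height-balanced if, at every node, |h(left) - h(right)| <= 1 (empty subtree has height -1).
Bottom-up per-node check:
  node 10: h_left=-1, h_right=-1, diff=0 [OK], height=0
  node 17: h_left=0, h_right=-1, diff=1 [OK], height=1
  node 26: h_left=-1, h_right=-1, diff=0 [OK], height=0
  node 25: h_left=1, h_right=0, diff=1 [OK], height=2
  node 43: h_left=-1, h_right=-1, diff=0 [OK], height=0
  node 46: h_left=0, h_right=-1, diff=1 [OK], height=1
  node 48: h_left=-1, h_right=-1, diff=0 [OK], height=0
  node 47: h_left=1, h_right=0, diff=1 [OK], height=2
  node 36: h_left=2, h_right=2, diff=0 [OK], height=3
All nodes satisfy the balance condition.
Result: Balanced


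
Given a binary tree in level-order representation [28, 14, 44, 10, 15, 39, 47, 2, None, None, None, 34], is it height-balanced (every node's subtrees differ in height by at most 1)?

Tree (level-order array): [28, 14, 44, 10, 15, 39, 47, 2, None, None, None, 34]
Definition: a tree is height-balanced if, at every node, |h(left) - h(right)| <= 1 (empty subtree has height -1).
Bottom-up per-node check:
  node 2: h_left=-1, h_right=-1, diff=0 [OK], height=0
  node 10: h_left=0, h_right=-1, diff=1 [OK], height=1
  node 15: h_left=-1, h_right=-1, diff=0 [OK], height=0
  node 14: h_left=1, h_right=0, diff=1 [OK], height=2
  node 34: h_left=-1, h_right=-1, diff=0 [OK], height=0
  node 39: h_left=0, h_right=-1, diff=1 [OK], height=1
  node 47: h_left=-1, h_right=-1, diff=0 [OK], height=0
  node 44: h_left=1, h_right=0, diff=1 [OK], height=2
  node 28: h_left=2, h_right=2, diff=0 [OK], height=3
All nodes satisfy the balance condition.
Result: Balanced


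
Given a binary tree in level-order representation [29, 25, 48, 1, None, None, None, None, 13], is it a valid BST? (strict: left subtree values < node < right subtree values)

Level-order array: [29, 25, 48, 1, None, None, None, None, 13]
Validate using subtree bounds (lo, hi): at each node, require lo < value < hi,
then recurse left with hi=value and right with lo=value.
Preorder trace (stopping at first violation):
  at node 29 with bounds (-inf, +inf): OK
  at node 25 with bounds (-inf, 29): OK
  at node 1 with bounds (-inf, 25): OK
  at node 13 with bounds (1, 25): OK
  at node 48 with bounds (29, +inf): OK
No violation found at any node.
Result: Valid BST


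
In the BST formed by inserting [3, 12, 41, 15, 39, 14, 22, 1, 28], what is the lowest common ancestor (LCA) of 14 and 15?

Tree insertion order: [3, 12, 41, 15, 39, 14, 22, 1, 28]
Tree (level-order array): [3, 1, 12, None, None, None, 41, 15, None, 14, 39, None, None, 22, None, None, 28]
In a BST, the LCA of p=14, q=15 is the first node v on the
root-to-leaf path with p <= v <= q (go left if both < v, right if both > v).
Walk from root:
  at 3: both 14 and 15 > 3, go right
  at 12: both 14 and 15 > 12, go right
  at 41: both 14 and 15 < 41, go left
  at 15: 14 <= 15 <= 15, this is the LCA
LCA = 15


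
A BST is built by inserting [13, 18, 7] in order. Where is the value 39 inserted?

Starting tree (level order): [13, 7, 18]
Insertion path: 13 -> 18
Result: insert 39 as right child of 18
Final tree (level order): [13, 7, 18, None, None, None, 39]


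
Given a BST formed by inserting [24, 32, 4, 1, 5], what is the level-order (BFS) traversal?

Tree insertion order: [24, 32, 4, 1, 5]
Tree (level-order array): [24, 4, 32, 1, 5]
BFS from the root, enqueuing left then right child of each popped node:
  queue [24] -> pop 24, enqueue [4, 32], visited so far: [24]
  queue [4, 32] -> pop 4, enqueue [1, 5], visited so far: [24, 4]
  queue [32, 1, 5] -> pop 32, enqueue [none], visited so far: [24, 4, 32]
  queue [1, 5] -> pop 1, enqueue [none], visited so far: [24, 4, 32, 1]
  queue [5] -> pop 5, enqueue [none], visited so far: [24, 4, 32, 1, 5]
Result: [24, 4, 32, 1, 5]


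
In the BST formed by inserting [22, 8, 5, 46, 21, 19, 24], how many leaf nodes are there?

Tree built from: [22, 8, 5, 46, 21, 19, 24]
Tree (level-order array): [22, 8, 46, 5, 21, 24, None, None, None, 19]
Rule: A leaf has 0 children.
Per-node child counts:
  node 22: 2 child(ren)
  node 8: 2 child(ren)
  node 5: 0 child(ren)
  node 21: 1 child(ren)
  node 19: 0 child(ren)
  node 46: 1 child(ren)
  node 24: 0 child(ren)
Matching nodes: [5, 19, 24]
Count of leaf nodes: 3


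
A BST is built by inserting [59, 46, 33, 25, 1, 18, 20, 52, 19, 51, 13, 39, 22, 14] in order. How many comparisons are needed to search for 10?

Search path for 10: 59 -> 46 -> 33 -> 25 -> 1 -> 18 -> 13
Found: False
Comparisons: 7


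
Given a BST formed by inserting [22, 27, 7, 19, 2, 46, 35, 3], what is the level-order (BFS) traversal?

Tree insertion order: [22, 27, 7, 19, 2, 46, 35, 3]
Tree (level-order array): [22, 7, 27, 2, 19, None, 46, None, 3, None, None, 35]
BFS from the root, enqueuing left then right child of each popped node:
  queue [22] -> pop 22, enqueue [7, 27], visited so far: [22]
  queue [7, 27] -> pop 7, enqueue [2, 19], visited so far: [22, 7]
  queue [27, 2, 19] -> pop 27, enqueue [46], visited so far: [22, 7, 27]
  queue [2, 19, 46] -> pop 2, enqueue [3], visited so far: [22, 7, 27, 2]
  queue [19, 46, 3] -> pop 19, enqueue [none], visited so far: [22, 7, 27, 2, 19]
  queue [46, 3] -> pop 46, enqueue [35], visited so far: [22, 7, 27, 2, 19, 46]
  queue [3, 35] -> pop 3, enqueue [none], visited so far: [22, 7, 27, 2, 19, 46, 3]
  queue [35] -> pop 35, enqueue [none], visited so far: [22, 7, 27, 2, 19, 46, 3, 35]
Result: [22, 7, 27, 2, 19, 46, 3, 35]


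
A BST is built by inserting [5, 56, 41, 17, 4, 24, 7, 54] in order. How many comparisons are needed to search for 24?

Search path for 24: 5 -> 56 -> 41 -> 17 -> 24
Found: True
Comparisons: 5


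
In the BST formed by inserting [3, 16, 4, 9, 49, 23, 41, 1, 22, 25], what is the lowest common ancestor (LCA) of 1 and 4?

Tree insertion order: [3, 16, 4, 9, 49, 23, 41, 1, 22, 25]
Tree (level-order array): [3, 1, 16, None, None, 4, 49, None, 9, 23, None, None, None, 22, 41, None, None, 25]
In a BST, the LCA of p=1, q=4 is the first node v on the
root-to-leaf path with p <= v <= q (go left if both < v, right if both > v).
Walk from root:
  at 3: 1 <= 3 <= 4, this is the LCA
LCA = 3


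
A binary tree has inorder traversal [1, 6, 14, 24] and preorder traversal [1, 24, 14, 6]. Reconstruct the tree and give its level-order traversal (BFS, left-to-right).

Inorder:  [1, 6, 14, 24]
Preorder: [1, 24, 14, 6]
Algorithm: preorder visits root first, so consume preorder in order;
for each root, split the current inorder slice at that value into
left-subtree inorder and right-subtree inorder, then recurse.
Recursive splits:
  root=1; inorder splits into left=[], right=[6, 14, 24]
  root=24; inorder splits into left=[6, 14], right=[]
  root=14; inorder splits into left=[6], right=[]
  root=6; inorder splits into left=[], right=[]
Reconstructed level-order: [1, 24, 14, 6]


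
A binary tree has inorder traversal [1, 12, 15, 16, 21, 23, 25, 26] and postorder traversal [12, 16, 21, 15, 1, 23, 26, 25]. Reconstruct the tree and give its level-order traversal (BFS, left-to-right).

Inorder:   [1, 12, 15, 16, 21, 23, 25, 26]
Postorder: [12, 16, 21, 15, 1, 23, 26, 25]
Algorithm: postorder visits root last, so walk postorder right-to-left;
each value is the root of the current inorder slice — split it at that
value, recurse on the right subtree first, then the left.
Recursive splits:
  root=25; inorder splits into left=[1, 12, 15, 16, 21, 23], right=[26]
  root=26; inorder splits into left=[], right=[]
  root=23; inorder splits into left=[1, 12, 15, 16, 21], right=[]
  root=1; inorder splits into left=[], right=[12, 15, 16, 21]
  root=15; inorder splits into left=[12], right=[16, 21]
  root=21; inorder splits into left=[16], right=[]
  root=16; inorder splits into left=[], right=[]
  root=12; inorder splits into left=[], right=[]
Reconstructed level-order: [25, 23, 26, 1, 15, 12, 21, 16]


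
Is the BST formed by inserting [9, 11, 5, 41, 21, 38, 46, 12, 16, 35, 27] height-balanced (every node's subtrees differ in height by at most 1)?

Tree (level-order array): [9, 5, 11, None, None, None, 41, 21, 46, 12, 38, None, None, None, 16, 35, None, None, None, 27]
Definition: a tree is height-balanced if, at every node, |h(left) - h(right)| <= 1 (empty subtree has height -1).
Bottom-up per-node check:
  node 5: h_left=-1, h_right=-1, diff=0 [OK], height=0
  node 16: h_left=-1, h_right=-1, diff=0 [OK], height=0
  node 12: h_left=-1, h_right=0, diff=1 [OK], height=1
  node 27: h_left=-1, h_right=-1, diff=0 [OK], height=0
  node 35: h_left=0, h_right=-1, diff=1 [OK], height=1
  node 38: h_left=1, h_right=-1, diff=2 [FAIL (|1--1|=2 > 1)], height=2
  node 21: h_left=1, h_right=2, diff=1 [OK], height=3
  node 46: h_left=-1, h_right=-1, diff=0 [OK], height=0
  node 41: h_left=3, h_right=0, diff=3 [FAIL (|3-0|=3 > 1)], height=4
  node 11: h_left=-1, h_right=4, diff=5 [FAIL (|-1-4|=5 > 1)], height=5
  node 9: h_left=0, h_right=5, diff=5 [FAIL (|0-5|=5 > 1)], height=6
Node 38 violates the condition: |1 - -1| = 2 > 1.
Result: Not balanced


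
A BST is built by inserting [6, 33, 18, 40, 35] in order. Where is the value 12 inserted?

Starting tree (level order): [6, None, 33, 18, 40, None, None, 35]
Insertion path: 6 -> 33 -> 18
Result: insert 12 as left child of 18
Final tree (level order): [6, None, 33, 18, 40, 12, None, 35]


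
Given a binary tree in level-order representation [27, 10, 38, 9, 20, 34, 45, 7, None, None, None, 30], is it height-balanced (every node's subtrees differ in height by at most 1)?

Tree (level-order array): [27, 10, 38, 9, 20, 34, 45, 7, None, None, None, 30]
Definition: a tree is height-balanced if, at every node, |h(left) - h(right)| <= 1 (empty subtree has height -1).
Bottom-up per-node check:
  node 7: h_left=-1, h_right=-1, diff=0 [OK], height=0
  node 9: h_left=0, h_right=-1, diff=1 [OK], height=1
  node 20: h_left=-1, h_right=-1, diff=0 [OK], height=0
  node 10: h_left=1, h_right=0, diff=1 [OK], height=2
  node 30: h_left=-1, h_right=-1, diff=0 [OK], height=0
  node 34: h_left=0, h_right=-1, diff=1 [OK], height=1
  node 45: h_left=-1, h_right=-1, diff=0 [OK], height=0
  node 38: h_left=1, h_right=0, diff=1 [OK], height=2
  node 27: h_left=2, h_right=2, diff=0 [OK], height=3
All nodes satisfy the balance condition.
Result: Balanced


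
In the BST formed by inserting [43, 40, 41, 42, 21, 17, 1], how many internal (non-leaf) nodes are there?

Tree built from: [43, 40, 41, 42, 21, 17, 1]
Tree (level-order array): [43, 40, None, 21, 41, 17, None, None, 42, 1]
Rule: An internal node has at least one child.
Per-node child counts:
  node 43: 1 child(ren)
  node 40: 2 child(ren)
  node 21: 1 child(ren)
  node 17: 1 child(ren)
  node 1: 0 child(ren)
  node 41: 1 child(ren)
  node 42: 0 child(ren)
Matching nodes: [43, 40, 21, 17, 41]
Count of internal (non-leaf) nodes: 5


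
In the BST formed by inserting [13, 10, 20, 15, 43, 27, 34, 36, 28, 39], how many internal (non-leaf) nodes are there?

Tree built from: [13, 10, 20, 15, 43, 27, 34, 36, 28, 39]
Tree (level-order array): [13, 10, 20, None, None, 15, 43, None, None, 27, None, None, 34, 28, 36, None, None, None, 39]
Rule: An internal node has at least one child.
Per-node child counts:
  node 13: 2 child(ren)
  node 10: 0 child(ren)
  node 20: 2 child(ren)
  node 15: 0 child(ren)
  node 43: 1 child(ren)
  node 27: 1 child(ren)
  node 34: 2 child(ren)
  node 28: 0 child(ren)
  node 36: 1 child(ren)
  node 39: 0 child(ren)
Matching nodes: [13, 20, 43, 27, 34, 36]
Count of internal (non-leaf) nodes: 6


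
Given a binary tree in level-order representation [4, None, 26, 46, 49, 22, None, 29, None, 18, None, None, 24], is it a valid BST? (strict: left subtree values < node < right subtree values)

Level-order array: [4, None, 26, 46, 49, 22, None, 29, None, 18, None, None, 24]
Validate using subtree bounds (lo, hi): at each node, require lo < value < hi,
then recurse left with hi=value and right with lo=value.
Preorder trace (stopping at first violation):
  at node 4 with bounds (-inf, +inf): OK
  at node 26 with bounds (4, +inf): OK
  at node 46 with bounds (4, 26): VIOLATION
Node 46 violates its bound: not (4 < 46 < 26).
Result: Not a valid BST


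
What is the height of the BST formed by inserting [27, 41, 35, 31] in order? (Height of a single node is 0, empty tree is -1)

Insertion order: [27, 41, 35, 31]
Tree (level-order array): [27, None, 41, 35, None, 31]
Compute height bottom-up (empty subtree = -1):
  height(31) = 1 + max(-1, -1) = 0
  height(35) = 1 + max(0, -1) = 1
  height(41) = 1 + max(1, -1) = 2
  height(27) = 1 + max(-1, 2) = 3
Height = 3


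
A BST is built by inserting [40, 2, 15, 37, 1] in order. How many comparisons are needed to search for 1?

Search path for 1: 40 -> 2 -> 1
Found: True
Comparisons: 3


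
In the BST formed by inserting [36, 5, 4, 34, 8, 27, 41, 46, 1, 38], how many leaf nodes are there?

Tree built from: [36, 5, 4, 34, 8, 27, 41, 46, 1, 38]
Tree (level-order array): [36, 5, 41, 4, 34, 38, 46, 1, None, 8, None, None, None, None, None, None, None, None, 27]
Rule: A leaf has 0 children.
Per-node child counts:
  node 36: 2 child(ren)
  node 5: 2 child(ren)
  node 4: 1 child(ren)
  node 1: 0 child(ren)
  node 34: 1 child(ren)
  node 8: 1 child(ren)
  node 27: 0 child(ren)
  node 41: 2 child(ren)
  node 38: 0 child(ren)
  node 46: 0 child(ren)
Matching nodes: [1, 27, 38, 46]
Count of leaf nodes: 4


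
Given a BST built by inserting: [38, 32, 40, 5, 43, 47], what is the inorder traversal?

Tree insertion order: [38, 32, 40, 5, 43, 47]
Tree (level-order array): [38, 32, 40, 5, None, None, 43, None, None, None, 47]
Inorder traversal: [5, 32, 38, 40, 43, 47]


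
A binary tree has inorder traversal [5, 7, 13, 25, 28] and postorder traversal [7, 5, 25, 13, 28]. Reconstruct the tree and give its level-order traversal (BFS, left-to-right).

Inorder:   [5, 7, 13, 25, 28]
Postorder: [7, 5, 25, 13, 28]
Algorithm: postorder visits root last, so walk postorder right-to-left;
each value is the root of the current inorder slice — split it at that
value, recurse on the right subtree first, then the left.
Recursive splits:
  root=28; inorder splits into left=[5, 7, 13, 25], right=[]
  root=13; inorder splits into left=[5, 7], right=[25]
  root=25; inorder splits into left=[], right=[]
  root=5; inorder splits into left=[], right=[7]
  root=7; inorder splits into left=[], right=[]
Reconstructed level-order: [28, 13, 5, 25, 7]


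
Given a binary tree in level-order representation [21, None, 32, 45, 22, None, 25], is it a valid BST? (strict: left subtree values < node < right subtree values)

Level-order array: [21, None, 32, 45, 22, None, 25]
Validate using subtree bounds (lo, hi): at each node, require lo < value < hi,
then recurse left with hi=value and right with lo=value.
Preorder trace (stopping at first violation):
  at node 21 with bounds (-inf, +inf): OK
  at node 32 with bounds (21, +inf): OK
  at node 45 with bounds (21, 32): VIOLATION
Node 45 violates its bound: not (21 < 45 < 32).
Result: Not a valid BST


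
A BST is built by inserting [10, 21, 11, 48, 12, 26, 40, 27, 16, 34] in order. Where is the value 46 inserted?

Starting tree (level order): [10, None, 21, 11, 48, None, 12, 26, None, None, 16, None, 40, None, None, 27, None, None, 34]
Insertion path: 10 -> 21 -> 48 -> 26 -> 40
Result: insert 46 as right child of 40
Final tree (level order): [10, None, 21, 11, 48, None, 12, 26, None, None, 16, None, 40, None, None, 27, 46, None, 34]


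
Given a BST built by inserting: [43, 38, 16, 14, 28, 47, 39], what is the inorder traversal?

Tree insertion order: [43, 38, 16, 14, 28, 47, 39]
Tree (level-order array): [43, 38, 47, 16, 39, None, None, 14, 28]
Inorder traversal: [14, 16, 28, 38, 39, 43, 47]


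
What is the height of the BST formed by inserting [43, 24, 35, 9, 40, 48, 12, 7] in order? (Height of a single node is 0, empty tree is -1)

Insertion order: [43, 24, 35, 9, 40, 48, 12, 7]
Tree (level-order array): [43, 24, 48, 9, 35, None, None, 7, 12, None, 40]
Compute height bottom-up (empty subtree = -1):
  height(7) = 1 + max(-1, -1) = 0
  height(12) = 1 + max(-1, -1) = 0
  height(9) = 1 + max(0, 0) = 1
  height(40) = 1 + max(-1, -1) = 0
  height(35) = 1 + max(-1, 0) = 1
  height(24) = 1 + max(1, 1) = 2
  height(48) = 1 + max(-1, -1) = 0
  height(43) = 1 + max(2, 0) = 3
Height = 3


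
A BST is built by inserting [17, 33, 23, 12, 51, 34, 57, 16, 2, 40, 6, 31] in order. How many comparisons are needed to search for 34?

Search path for 34: 17 -> 33 -> 51 -> 34
Found: True
Comparisons: 4


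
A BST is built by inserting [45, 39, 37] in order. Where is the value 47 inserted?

Starting tree (level order): [45, 39, None, 37]
Insertion path: 45
Result: insert 47 as right child of 45
Final tree (level order): [45, 39, 47, 37]


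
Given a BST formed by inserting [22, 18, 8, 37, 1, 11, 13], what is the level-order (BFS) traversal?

Tree insertion order: [22, 18, 8, 37, 1, 11, 13]
Tree (level-order array): [22, 18, 37, 8, None, None, None, 1, 11, None, None, None, 13]
BFS from the root, enqueuing left then right child of each popped node:
  queue [22] -> pop 22, enqueue [18, 37], visited so far: [22]
  queue [18, 37] -> pop 18, enqueue [8], visited so far: [22, 18]
  queue [37, 8] -> pop 37, enqueue [none], visited so far: [22, 18, 37]
  queue [8] -> pop 8, enqueue [1, 11], visited so far: [22, 18, 37, 8]
  queue [1, 11] -> pop 1, enqueue [none], visited so far: [22, 18, 37, 8, 1]
  queue [11] -> pop 11, enqueue [13], visited so far: [22, 18, 37, 8, 1, 11]
  queue [13] -> pop 13, enqueue [none], visited so far: [22, 18, 37, 8, 1, 11, 13]
Result: [22, 18, 37, 8, 1, 11, 13]


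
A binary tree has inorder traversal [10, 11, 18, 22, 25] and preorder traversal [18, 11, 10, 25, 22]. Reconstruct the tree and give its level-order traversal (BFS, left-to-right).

Inorder:  [10, 11, 18, 22, 25]
Preorder: [18, 11, 10, 25, 22]
Algorithm: preorder visits root first, so consume preorder in order;
for each root, split the current inorder slice at that value into
left-subtree inorder and right-subtree inorder, then recurse.
Recursive splits:
  root=18; inorder splits into left=[10, 11], right=[22, 25]
  root=11; inorder splits into left=[10], right=[]
  root=10; inorder splits into left=[], right=[]
  root=25; inorder splits into left=[22], right=[]
  root=22; inorder splits into left=[], right=[]
Reconstructed level-order: [18, 11, 25, 10, 22]


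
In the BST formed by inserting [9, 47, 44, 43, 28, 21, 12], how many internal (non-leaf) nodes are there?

Tree built from: [9, 47, 44, 43, 28, 21, 12]
Tree (level-order array): [9, None, 47, 44, None, 43, None, 28, None, 21, None, 12]
Rule: An internal node has at least one child.
Per-node child counts:
  node 9: 1 child(ren)
  node 47: 1 child(ren)
  node 44: 1 child(ren)
  node 43: 1 child(ren)
  node 28: 1 child(ren)
  node 21: 1 child(ren)
  node 12: 0 child(ren)
Matching nodes: [9, 47, 44, 43, 28, 21]
Count of internal (non-leaf) nodes: 6


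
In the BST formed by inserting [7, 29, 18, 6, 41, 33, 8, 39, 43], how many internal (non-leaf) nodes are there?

Tree built from: [7, 29, 18, 6, 41, 33, 8, 39, 43]
Tree (level-order array): [7, 6, 29, None, None, 18, 41, 8, None, 33, 43, None, None, None, 39]
Rule: An internal node has at least one child.
Per-node child counts:
  node 7: 2 child(ren)
  node 6: 0 child(ren)
  node 29: 2 child(ren)
  node 18: 1 child(ren)
  node 8: 0 child(ren)
  node 41: 2 child(ren)
  node 33: 1 child(ren)
  node 39: 0 child(ren)
  node 43: 0 child(ren)
Matching nodes: [7, 29, 18, 41, 33]
Count of internal (non-leaf) nodes: 5


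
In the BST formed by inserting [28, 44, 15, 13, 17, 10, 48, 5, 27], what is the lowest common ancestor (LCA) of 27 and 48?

Tree insertion order: [28, 44, 15, 13, 17, 10, 48, 5, 27]
Tree (level-order array): [28, 15, 44, 13, 17, None, 48, 10, None, None, 27, None, None, 5]
In a BST, the LCA of p=27, q=48 is the first node v on the
root-to-leaf path with p <= v <= q (go left if both < v, right if both > v).
Walk from root:
  at 28: 27 <= 28 <= 48, this is the LCA
LCA = 28


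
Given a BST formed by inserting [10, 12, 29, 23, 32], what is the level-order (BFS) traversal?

Tree insertion order: [10, 12, 29, 23, 32]
Tree (level-order array): [10, None, 12, None, 29, 23, 32]
BFS from the root, enqueuing left then right child of each popped node:
  queue [10] -> pop 10, enqueue [12], visited so far: [10]
  queue [12] -> pop 12, enqueue [29], visited so far: [10, 12]
  queue [29] -> pop 29, enqueue [23, 32], visited so far: [10, 12, 29]
  queue [23, 32] -> pop 23, enqueue [none], visited so far: [10, 12, 29, 23]
  queue [32] -> pop 32, enqueue [none], visited so far: [10, 12, 29, 23, 32]
Result: [10, 12, 29, 23, 32]


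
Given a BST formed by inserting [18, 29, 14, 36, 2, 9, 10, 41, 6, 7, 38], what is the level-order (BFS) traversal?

Tree insertion order: [18, 29, 14, 36, 2, 9, 10, 41, 6, 7, 38]
Tree (level-order array): [18, 14, 29, 2, None, None, 36, None, 9, None, 41, 6, 10, 38, None, None, 7]
BFS from the root, enqueuing left then right child of each popped node:
  queue [18] -> pop 18, enqueue [14, 29], visited so far: [18]
  queue [14, 29] -> pop 14, enqueue [2], visited so far: [18, 14]
  queue [29, 2] -> pop 29, enqueue [36], visited so far: [18, 14, 29]
  queue [2, 36] -> pop 2, enqueue [9], visited so far: [18, 14, 29, 2]
  queue [36, 9] -> pop 36, enqueue [41], visited so far: [18, 14, 29, 2, 36]
  queue [9, 41] -> pop 9, enqueue [6, 10], visited so far: [18, 14, 29, 2, 36, 9]
  queue [41, 6, 10] -> pop 41, enqueue [38], visited so far: [18, 14, 29, 2, 36, 9, 41]
  queue [6, 10, 38] -> pop 6, enqueue [7], visited so far: [18, 14, 29, 2, 36, 9, 41, 6]
  queue [10, 38, 7] -> pop 10, enqueue [none], visited so far: [18, 14, 29, 2, 36, 9, 41, 6, 10]
  queue [38, 7] -> pop 38, enqueue [none], visited so far: [18, 14, 29, 2, 36, 9, 41, 6, 10, 38]
  queue [7] -> pop 7, enqueue [none], visited so far: [18, 14, 29, 2, 36, 9, 41, 6, 10, 38, 7]
Result: [18, 14, 29, 2, 36, 9, 41, 6, 10, 38, 7]


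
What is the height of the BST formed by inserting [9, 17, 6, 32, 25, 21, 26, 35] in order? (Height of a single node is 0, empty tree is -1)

Insertion order: [9, 17, 6, 32, 25, 21, 26, 35]
Tree (level-order array): [9, 6, 17, None, None, None, 32, 25, 35, 21, 26]
Compute height bottom-up (empty subtree = -1):
  height(6) = 1 + max(-1, -1) = 0
  height(21) = 1 + max(-1, -1) = 0
  height(26) = 1 + max(-1, -1) = 0
  height(25) = 1 + max(0, 0) = 1
  height(35) = 1 + max(-1, -1) = 0
  height(32) = 1 + max(1, 0) = 2
  height(17) = 1 + max(-1, 2) = 3
  height(9) = 1 + max(0, 3) = 4
Height = 4


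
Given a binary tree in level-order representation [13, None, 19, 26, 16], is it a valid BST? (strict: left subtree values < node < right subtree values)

Level-order array: [13, None, 19, 26, 16]
Validate using subtree bounds (lo, hi): at each node, require lo < value < hi,
then recurse left with hi=value and right with lo=value.
Preorder trace (stopping at first violation):
  at node 13 with bounds (-inf, +inf): OK
  at node 19 with bounds (13, +inf): OK
  at node 26 with bounds (13, 19): VIOLATION
Node 26 violates its bound: not (13 < 26 < 19).
Result: Not a valid BST


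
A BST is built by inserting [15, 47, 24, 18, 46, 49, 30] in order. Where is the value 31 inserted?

Starting tree (level order): [15, None, 47, 24, 49, 18, 46, None, None, None, None, 30]
Insertion path: 15 -> 47 -> 24 -> 46 -> 30
Result: insert 31 as right child of 30
Final tree (level order): [15, None, 47, 24, 49, 18, 46, None, None, None, None, 30, None, None, 31]


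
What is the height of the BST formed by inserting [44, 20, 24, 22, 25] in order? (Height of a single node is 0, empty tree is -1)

Insertion order: [44, 20, 24, 22, 25]
Tree (level-order array): [44, 20, None, None, 24, 22, 25]
Compute height bottom-up (empty subtree = -1):
  height(22) = 1 + max(-1, -1) = 0
  height(25) = 1 + max(-1, -1) = 0
  height(24) = 1 + max(0, 0) = 1
  height(20) = 1 + max(-1, 1) = 2
  height(44) = 1 + max(2, -1) = 3
Height = 3


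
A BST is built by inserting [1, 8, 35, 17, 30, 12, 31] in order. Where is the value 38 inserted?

Starting tree (level order): [1, None, 8, None, 35, 17, None, 12, 30, None, None, None, 31]
Insertion path: 1 -> 8 -> 35
Result: insert 38 as right child of 35
Final tree (level order): [1, None, 8, None, 35, 17, 38, 12, 30, None, None, None, None, None, 31]


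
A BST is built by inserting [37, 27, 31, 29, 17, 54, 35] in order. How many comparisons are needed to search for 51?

Search path for 51: 37 -> 54
Found: False
Comparisons: 2


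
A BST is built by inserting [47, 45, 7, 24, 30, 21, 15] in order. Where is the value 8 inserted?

Starting tree (level order): [47, 45, None, 7, None, None, 24, 21, 30, 15]
Insertion path: 47 -> 45 -> 7 -> 24 -> 21 -> 15
Result: insert 8 as left child of 15
Final tree (level order): [47, 45, None, 7, None, None, 24, 21, 30, 15, None, None, None, 8]


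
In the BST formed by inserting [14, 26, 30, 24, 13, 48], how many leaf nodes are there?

Tree built from: [14, 26, 30, 24, 13, 48]
Tree (level-order array): [14, 13, 26, None, None, 24, 30, None, None, None, 48]
Rule: A leaf has 0 children.
Per-node child counts:
  node 14: 2 child(ren)
  node 13: 0 child(ren)
  node 26: 2 child(ren)
  node 24: 0 child(ren)
  node 30: 1 child(ren)
  node 48: 0 child(ren)
Matching nodes: [13, 24, 48]
Count of leaf nodes: 3


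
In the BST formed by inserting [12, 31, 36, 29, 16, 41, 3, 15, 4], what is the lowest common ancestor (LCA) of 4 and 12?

Tree insertion order: [12, 31, 36, 29, 16, 41, 3, 15, 4]
Tree (level-order array): [12, 3, 31, None, 4, 29, 36, None, None, 16, None, None, 41, 15]
In a BST, the LCA of p=4, q=12 is the first node v on the
root-to-leaf path with p <= v <= q (go left if both < v, right if both > v).
Walk from root:
  at 12: 4 <= 12 <= 12, this is the LCA
LCA = 12
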